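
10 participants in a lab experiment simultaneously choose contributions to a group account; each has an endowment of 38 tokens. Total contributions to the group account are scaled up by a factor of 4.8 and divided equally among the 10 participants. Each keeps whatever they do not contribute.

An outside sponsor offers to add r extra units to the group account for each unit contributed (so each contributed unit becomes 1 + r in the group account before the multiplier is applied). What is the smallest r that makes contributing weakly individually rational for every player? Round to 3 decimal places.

With matching at rate r, one contributed unit becomes (1 + r) in the group account and returns 4.8 × (1 + r) / 10 to the contributor.
Setting this equal to 1: 1 + r = 10/4.8 = 2.0833.
So the minimum matching rate is r = 2.0833 − 1 = 1.083.

1.083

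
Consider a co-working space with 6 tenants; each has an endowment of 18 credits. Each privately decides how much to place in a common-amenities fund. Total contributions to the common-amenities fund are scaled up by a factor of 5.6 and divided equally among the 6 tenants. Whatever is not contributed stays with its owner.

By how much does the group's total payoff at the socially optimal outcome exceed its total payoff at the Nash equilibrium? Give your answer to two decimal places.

496.80 credits

Each contributed unit returns 5.6/6 = 0.9333 to its contributor — below 1 — so contributing 0 is dominant for every player. At the Nash equilibrium everyone keeps their 18, and the group total is 6 × 18 = 108.
Each contributed unit returns 5.600 to the group as a whole (0.9333 to each of 6 players), which exceeds 1, so the social optimum is full contribution: group total = 5.600 × 108 = 604.80.
Efficiency loss = 604.80 − 108 = 496.80.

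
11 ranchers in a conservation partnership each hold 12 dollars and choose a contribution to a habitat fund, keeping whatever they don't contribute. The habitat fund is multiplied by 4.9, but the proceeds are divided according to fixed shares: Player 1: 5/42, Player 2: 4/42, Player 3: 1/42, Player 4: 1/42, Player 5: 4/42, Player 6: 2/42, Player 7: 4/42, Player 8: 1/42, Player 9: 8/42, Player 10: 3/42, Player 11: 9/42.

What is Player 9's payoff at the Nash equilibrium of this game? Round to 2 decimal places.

23.20 dollars

Each unit j contributes comes back to j as 4.9 × (j's share), so j prefers to contribute only if that share exceeds 1/4.9 = 0.2041; otherwise keeping the unit dominates.
The only share above 0.2041 is Player 11's 9/42, contributing 12; the remaining 10 contribute 0. Total contributed: 12.
Player 9 keeps 12 and receives 4.9 × 12 × 8/42 = 11.20 from the habitat fund, for a payoff of 23.20.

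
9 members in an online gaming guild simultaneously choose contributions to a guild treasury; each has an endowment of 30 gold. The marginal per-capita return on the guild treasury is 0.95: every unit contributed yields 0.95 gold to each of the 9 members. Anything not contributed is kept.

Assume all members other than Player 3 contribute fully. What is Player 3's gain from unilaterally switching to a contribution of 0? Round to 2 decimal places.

1.50 gold

Switching from a contribution of 30 to 0 lets Player 3 keep an extra 30 gold, but lowers the guild treasury by 30, which costs Player 3 their own share of that drop: 0.95 × 30 = 28.50.
Net gain = 30 − 28.50 = 1.50. The private return per contributed unit (0.95) is below 1, so free-riding is indeed the best response regardless of what the others do.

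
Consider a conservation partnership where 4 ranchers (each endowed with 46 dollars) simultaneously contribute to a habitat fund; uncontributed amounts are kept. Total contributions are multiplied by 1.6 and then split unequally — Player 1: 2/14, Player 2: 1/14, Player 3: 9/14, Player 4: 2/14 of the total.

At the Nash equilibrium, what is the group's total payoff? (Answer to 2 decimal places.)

Each unit j contributes comes back to j as 1.6 × (j's share), so j prefers to contribute only if that share exceeds 1/1.6 = 0.6250; otherwise keeping the unit dominates.
Only Player 3 (9/14) clears that bar, contributing 46; the remaining 3 contribute 0. Total contributed: 46.
The habitat fund pays out 1.6 × 46 = 73.60 in total (split across the unequal shares, but the aggregate is all that matters for the group sum).
The 3 free-riders keep 46 each, adding 138. Group total = 138 + 73.60 = 211.60.

211.60 dollars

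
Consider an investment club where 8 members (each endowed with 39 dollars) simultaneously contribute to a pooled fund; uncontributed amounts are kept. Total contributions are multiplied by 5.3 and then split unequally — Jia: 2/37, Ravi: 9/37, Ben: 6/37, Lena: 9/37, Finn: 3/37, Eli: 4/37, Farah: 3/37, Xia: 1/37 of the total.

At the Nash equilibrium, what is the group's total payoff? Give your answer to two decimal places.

647.40 dollars

Player j's private return per contributed unit is 5.3 × (j's share). Contributing is weakly dominant for j when that share is at least 1/5.3 = 0.1887, and contributing 0 is dominant otherwise.
The shares above 0.1887 belong to Ravi and Lena, contributing 39 each; the remaining 6 contribute 0. Total contributed: 78.
The pooled fund pays out 5.3 × 78 = 413.40 in total (split across the unequal shares, but the aggregate is all that matters for the group sum).
The 6 free-riders keep 39 each, adding 234. Group total = 234 + 413.40 = 647.40.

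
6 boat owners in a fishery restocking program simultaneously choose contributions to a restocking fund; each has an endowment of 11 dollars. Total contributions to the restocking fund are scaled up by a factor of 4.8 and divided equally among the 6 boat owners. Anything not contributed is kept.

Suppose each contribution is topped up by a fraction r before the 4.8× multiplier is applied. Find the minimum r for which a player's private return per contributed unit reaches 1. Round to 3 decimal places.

With matching at rate r, one contributed unit becomes (1 + r) in the restocking fund and returns 4.8 × (1 + r) / 6 to the contributor.
Setting this equal to 1: 1 + r = 6/4.8 = 1.2500.
So the minimum matching rate is r = 1.2500 − 1 = 0.250.

0.250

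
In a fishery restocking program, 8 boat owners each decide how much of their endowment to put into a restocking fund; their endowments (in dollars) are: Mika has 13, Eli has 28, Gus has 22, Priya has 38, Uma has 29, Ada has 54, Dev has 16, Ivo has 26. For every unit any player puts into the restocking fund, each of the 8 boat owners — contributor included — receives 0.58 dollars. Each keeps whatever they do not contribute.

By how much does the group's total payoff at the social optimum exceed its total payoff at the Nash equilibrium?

822.64 dollars

The private return per contributed unit is 0.58 < 1 for everyone, so the Nash equilibrium is zero contribution and the group total is Σ E_j = 13 + 28 + 22 + 38 + 29 + 54 + 16 + 26 = 226.
Each contributed unit returns 4.640 to the group, so the social optimum is full contribution by everyone: group total = 4.640 × 226 = 1048.64.
Efficiency loss = (4.640 − 1) × 226 = 822.64.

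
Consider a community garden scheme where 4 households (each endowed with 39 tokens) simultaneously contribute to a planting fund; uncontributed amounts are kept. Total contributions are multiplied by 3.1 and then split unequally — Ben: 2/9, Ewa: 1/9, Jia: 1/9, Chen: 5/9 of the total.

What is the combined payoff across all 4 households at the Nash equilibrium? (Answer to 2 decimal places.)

For player j, contributing a unit is worthwhile iff 3.1 × (j's share) ≥ 1, i.e. iff j's share is at least 0.3226.
The only share above 0.3226 is Chen's 5/9, contributing 39; the remaining 3 contribute 0. Total contributed: 39.
The planting fund pays out 3.1 × 39 = 120.90 in total (split across the unequal shares, but the aggregate is all that matters for the group sum).
The 3 free-riders keep 39 each, adding 117. Group total = 117 + 120.90 = 237.90.

237.90 tokens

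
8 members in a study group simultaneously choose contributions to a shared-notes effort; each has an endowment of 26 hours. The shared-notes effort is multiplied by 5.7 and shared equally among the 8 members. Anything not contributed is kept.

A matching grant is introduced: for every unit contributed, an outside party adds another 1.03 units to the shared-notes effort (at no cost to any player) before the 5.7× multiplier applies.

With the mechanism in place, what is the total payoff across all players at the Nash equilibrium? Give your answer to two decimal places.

2406.77 hours

Under the mechanism each unit contributed yields 5.7 × 2.03 / 8 = 1.4464 back to its contributor per unit of net cost, which exceeds 1, making full contribution the dominant choice for everyone.
So the Nash equilibrium is full contribution by all 8; the group earns 5.7 × 2.03 × 208 = 2406.77.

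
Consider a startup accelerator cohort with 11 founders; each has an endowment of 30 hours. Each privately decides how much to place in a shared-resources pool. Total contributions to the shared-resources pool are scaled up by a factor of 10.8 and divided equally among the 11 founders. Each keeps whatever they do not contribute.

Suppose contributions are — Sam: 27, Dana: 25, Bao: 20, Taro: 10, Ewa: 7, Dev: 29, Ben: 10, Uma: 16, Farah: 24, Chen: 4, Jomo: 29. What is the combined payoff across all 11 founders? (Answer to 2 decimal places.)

Total contributed: 27 + 25 + 20 + 10 + 7 + 29 + 10 + 16 + 24 + 4 + 29 = 201; total kept: 11 × 30 − 201 = 129.
The shared-resources pool pays out 10.8 × 201 = 2170.80 in aggregate.
Group total = 129 + 2170.80 = 2299.80.

2299.80 hours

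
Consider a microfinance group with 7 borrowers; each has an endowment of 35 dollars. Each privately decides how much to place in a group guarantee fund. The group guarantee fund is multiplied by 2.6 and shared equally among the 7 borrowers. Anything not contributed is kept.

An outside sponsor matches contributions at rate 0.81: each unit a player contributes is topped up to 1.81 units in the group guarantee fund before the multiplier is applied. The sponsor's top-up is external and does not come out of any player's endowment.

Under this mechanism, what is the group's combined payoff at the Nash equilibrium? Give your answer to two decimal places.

With the mechanism, a contributed unit returns 2.6 × 1.81 / 7 = 0.6723 per unit of net cost — still below 1 — so contributing 0 remains dominant for every player.
Everyone keeps their endowment and the group total is 7 × 35 = 245.

245.00 dollars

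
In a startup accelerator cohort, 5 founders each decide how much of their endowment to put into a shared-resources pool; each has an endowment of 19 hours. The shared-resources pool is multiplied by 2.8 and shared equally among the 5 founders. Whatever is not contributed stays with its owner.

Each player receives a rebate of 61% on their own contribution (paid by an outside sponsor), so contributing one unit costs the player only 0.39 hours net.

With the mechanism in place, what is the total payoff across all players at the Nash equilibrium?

The effective private return per unit is now (2.8/5) / 0.39 = 1.4359 > 1, so every player's dominant strategy flips to full contribution.
So the Nash equilibrium is full contribution by all 5; the group earns 5 × (19 × 0.61 + 2.8 × 19) = 323.95.

323.95 hours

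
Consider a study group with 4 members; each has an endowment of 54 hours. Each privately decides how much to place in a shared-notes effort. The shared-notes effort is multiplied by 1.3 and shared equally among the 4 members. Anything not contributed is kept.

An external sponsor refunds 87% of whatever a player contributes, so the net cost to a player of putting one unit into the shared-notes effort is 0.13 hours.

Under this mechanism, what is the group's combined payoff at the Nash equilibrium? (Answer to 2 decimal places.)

Under the mechanism each unit contributed yields (1.3/4) / 0.13 = 2.5000 back to its contributor per unit of net cost, which exceeds 1, making full contribution the dominant choice for everyone.
So the Nash equilibrium is full contribution by all 4; the group earns 4 × (54 × 0.87 + 1.3 × 54) = 468.72.

468.72 hours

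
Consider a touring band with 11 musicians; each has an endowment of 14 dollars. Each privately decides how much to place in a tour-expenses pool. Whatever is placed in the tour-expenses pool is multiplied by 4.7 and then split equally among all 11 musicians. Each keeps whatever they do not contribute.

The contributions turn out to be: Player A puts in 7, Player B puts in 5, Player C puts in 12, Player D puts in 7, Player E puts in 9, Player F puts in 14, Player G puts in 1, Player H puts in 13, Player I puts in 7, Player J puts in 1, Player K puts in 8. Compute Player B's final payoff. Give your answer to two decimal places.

44.89 dollars

Total contributed: 7 + 5 + 12 + 7 + 9 + 14 + 1 + 13 + 7 + 1 + 8 = 84.
Each receives 4.7 × 84 / 11 = 35.89 from the tour-expenses pool.
Player B keeps 14 − 5 = 9, so Player B's payoff is 9 + 35.89 = 44.89.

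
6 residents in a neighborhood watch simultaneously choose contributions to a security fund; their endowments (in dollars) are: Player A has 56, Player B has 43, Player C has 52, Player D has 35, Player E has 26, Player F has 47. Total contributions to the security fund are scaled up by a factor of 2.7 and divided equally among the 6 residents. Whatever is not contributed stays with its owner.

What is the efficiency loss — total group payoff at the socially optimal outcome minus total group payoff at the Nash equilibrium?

The private return per contributed unit is 2.7/6 = 0.4500 < 1 for every player regardless of endowment, so the Nash equilibrium is zero contribution and the group total is Σ E_j = 56 + 43 + 52 + 35 + 26 + 47 = 259.
Each contributed unit returns 2.700 to the group, so the social optimum is full contribution by everyone: group total = 2.700 × 259 = 699.30.
Efficiency loss = (2.700 − 1) × 259 = 440.30.

440.30 dollars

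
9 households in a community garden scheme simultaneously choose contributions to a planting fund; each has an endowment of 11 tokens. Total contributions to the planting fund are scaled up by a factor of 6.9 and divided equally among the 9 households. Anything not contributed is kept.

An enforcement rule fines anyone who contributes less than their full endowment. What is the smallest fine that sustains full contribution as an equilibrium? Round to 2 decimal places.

2.57 tokens

Given the others contribute fully, the best deviation is to contribute 0 (any partial contribution still incurs the fine and gives up units whose private return 0.7667 is below 1).
Deviating from 11 to 0 saves 11 tokens but forfeits the deviator's share of the drop in the planting fund: 6.9/9 × 11 = 8.43.
So the deviation gain is 11 − 8.43 = 2.57, and the fine must be at least 2.57 tokens to wipe it out.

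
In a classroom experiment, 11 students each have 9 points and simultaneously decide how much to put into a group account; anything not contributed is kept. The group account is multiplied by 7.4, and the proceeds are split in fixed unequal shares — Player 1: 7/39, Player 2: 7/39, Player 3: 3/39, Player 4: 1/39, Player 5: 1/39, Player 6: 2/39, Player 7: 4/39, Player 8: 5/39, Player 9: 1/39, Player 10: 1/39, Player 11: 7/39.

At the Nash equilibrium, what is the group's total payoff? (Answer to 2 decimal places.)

271.80 points

A player with share s gets back 7.4·s per unit contributed, so full contribution is dominant for anyone with s > 1/7.4 = 0.1351 and zero contribution is dominant for anyone below.
The shares above 0.1351 belong to Player 1, Player 2 and Player 11, contributing 9 each; the remaining 8 contribute 0. Total contributed: 27.
The group account pays out 7.4 × 27 = 199.80 in total (split across the unequal shares, but the aggregate is all that matters for the group sum).
The 8 free-riders keep 9 each, adding 72. Group total = 72 + 199.80 = 271.80.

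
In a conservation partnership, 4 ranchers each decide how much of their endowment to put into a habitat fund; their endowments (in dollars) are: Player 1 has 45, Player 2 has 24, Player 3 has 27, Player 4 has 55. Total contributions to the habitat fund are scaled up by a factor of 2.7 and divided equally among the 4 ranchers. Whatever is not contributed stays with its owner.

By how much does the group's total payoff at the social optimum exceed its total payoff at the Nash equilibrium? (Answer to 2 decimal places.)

256.70 dollars

The private return per contributed unit is 2.7/4 = 0.6750 < 1 for every player regardless of endowment, so the Nash equilibrium is zero contribution and the group total is Σ E_j = 45 + 24 + 27 + 55 = 151.
Each contributed unit returns 2.700 to the group, so the social optimum is full contribution by everyone: group total = 2.700 × 151 = 407.70.
Efficiency loss = (2.700 − 1) × 151 = 256.70.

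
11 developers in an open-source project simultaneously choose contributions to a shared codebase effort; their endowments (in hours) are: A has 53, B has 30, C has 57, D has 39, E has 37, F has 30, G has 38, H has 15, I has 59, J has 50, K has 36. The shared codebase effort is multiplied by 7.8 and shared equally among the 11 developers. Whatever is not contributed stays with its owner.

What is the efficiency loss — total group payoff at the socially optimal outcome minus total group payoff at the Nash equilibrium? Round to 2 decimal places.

3019.20 hours

The private return per contributed unit is 7.8/11 = 0.7091 < 1 for every player regardless of endowment, so the Nash equilibrium is zero contribution and the group total is Σ E_j = 53 + 30 + 57 + 39 + 37 + 30 + 38 + 15 + 59 + 50 + 36 = 444.
Each contributed unit returns 7.800 to the group, so the social optimum is full contribution by everyone: group total = 7.800 × 444 = 3463.20.
Efficiency loss = (7.800 − 1) × 444 = 3019.20.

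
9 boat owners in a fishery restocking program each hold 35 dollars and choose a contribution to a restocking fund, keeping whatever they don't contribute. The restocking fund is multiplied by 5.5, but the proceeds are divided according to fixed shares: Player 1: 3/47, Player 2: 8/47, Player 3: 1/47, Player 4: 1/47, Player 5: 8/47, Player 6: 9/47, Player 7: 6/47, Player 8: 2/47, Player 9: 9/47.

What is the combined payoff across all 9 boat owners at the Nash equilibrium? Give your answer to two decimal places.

A player with share s gets back 5.5·s per unit contributed, so full contribution is dominant for anyone with s > 1/5.5 = 0.1818 and zero contribution is dominant for anyone below.
Player 6 and Player 9 are above the threshold, contributing 35 each; the remaining 7 contribute 0. Total contributed: 70.
The restocking fund pays out 5.5 × 70 = 385.00 in total (split across the unequal shares, but the aggregate is all that matters for the group sum).
The 7 free-riders keep 35 each, adding 245. Group total = 245 + 385.00 = 630.00.

630.00 dollars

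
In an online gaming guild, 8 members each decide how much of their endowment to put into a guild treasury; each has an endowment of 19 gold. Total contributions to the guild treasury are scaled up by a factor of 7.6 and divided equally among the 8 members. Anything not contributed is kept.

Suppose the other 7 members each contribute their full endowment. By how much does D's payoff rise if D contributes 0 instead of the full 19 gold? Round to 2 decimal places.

0.95 gold

Switching from a contribution of 19 to 0 lets D keep an extra 19 gold, but lowers the guild treasury by 19, which costs D their own share of that drop: 7.6/8 × 19 = 18.05.
Net gain = 19 − 18.05 = 0.95. The private return per contributed unit (0.9500) is below 1, so free-riding is indeed the best response regardless of what the others do.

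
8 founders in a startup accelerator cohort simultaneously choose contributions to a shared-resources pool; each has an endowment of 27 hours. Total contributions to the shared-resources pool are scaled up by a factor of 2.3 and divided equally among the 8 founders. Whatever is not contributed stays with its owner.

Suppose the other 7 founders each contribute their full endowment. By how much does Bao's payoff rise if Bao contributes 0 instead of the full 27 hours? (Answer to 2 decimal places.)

19.24 hours

Switching from a contribution of 27 to 0 lets Bao keep an extra 27 hours, but lowers the shared-resources pool by 27, which costs Bao their own share of that drop: 2.3/8 × 27 = 7.76.
Net gain = 27 − 7.76 = 19.24. The private return per contributed unit (0.2875) is below 1, so free-riding is indeed the best response regardless of what the others do.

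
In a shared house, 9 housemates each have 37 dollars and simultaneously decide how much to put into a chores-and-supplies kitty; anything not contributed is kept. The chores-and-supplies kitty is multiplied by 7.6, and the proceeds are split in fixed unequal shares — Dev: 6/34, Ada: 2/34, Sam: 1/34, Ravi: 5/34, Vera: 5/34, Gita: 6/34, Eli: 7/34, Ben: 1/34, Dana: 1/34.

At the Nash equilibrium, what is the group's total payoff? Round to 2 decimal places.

A player with share s gets back 7.6·s per unit contributed, so full contribution is dominant for anyone with s > 1/7.6 = 0.1316 and zero contribution is dominant for anyone below.
Dev, Ravi, Vera, Gita and Eli clear that bar, contributing 37 each; the remaining 4 contribute 0. Total contributed: 185.
The chores-and-supplies kitty pays out 7.6 × 185 = 1406.00 in total (split across the unequal shares, but the aggregate is all that matters for the group sum).
The 4 free-riders keep 37 each, adding 148. Group total = 148 + 1406.00 = 1554.00.

1554.00 dollars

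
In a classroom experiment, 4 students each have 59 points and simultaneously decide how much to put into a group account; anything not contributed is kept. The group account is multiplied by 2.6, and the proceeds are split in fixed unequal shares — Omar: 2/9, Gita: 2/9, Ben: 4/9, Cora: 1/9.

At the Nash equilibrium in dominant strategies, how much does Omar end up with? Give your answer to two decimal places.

93.09 points

For player j, contributing a unit is worthwhile iff 2.6 × (j's share) ≥ 1, i.e. iff j's share is at least 0.3846.
The only share above 0.3846 is Ben's 4/9, contributing 59; the remaining 3 contribute 0. Total contributed: 59.
Omar keeps 59 and receives 2.6 × 59 × 2/9 = 34.09 from the group account, for a payoff of 93.09.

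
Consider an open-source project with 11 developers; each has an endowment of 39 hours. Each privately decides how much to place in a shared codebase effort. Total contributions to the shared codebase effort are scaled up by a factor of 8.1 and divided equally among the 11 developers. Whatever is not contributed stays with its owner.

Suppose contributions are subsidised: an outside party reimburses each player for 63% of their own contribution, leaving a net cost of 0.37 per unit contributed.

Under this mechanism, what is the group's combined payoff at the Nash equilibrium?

3745.17 hours

The effective private return per unit is now (8.1/11) / 0.37 = 1.9902 > 1, so every player's dominant strategy flips to full contribution.
So the Nash equilibrium is full contribution by all 11; the group earns 11 × (39 × 0.63 + 8.1 × 39) = 3745.17.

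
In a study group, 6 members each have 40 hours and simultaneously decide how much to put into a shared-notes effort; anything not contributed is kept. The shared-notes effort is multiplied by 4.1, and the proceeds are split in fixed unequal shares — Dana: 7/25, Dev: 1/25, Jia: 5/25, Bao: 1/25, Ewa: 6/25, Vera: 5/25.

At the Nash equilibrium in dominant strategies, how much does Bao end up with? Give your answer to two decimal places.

46.56 hours

A player with share s gets back 4.1·s per unit contributed, so full contribution is dominant for anyone with s > 1/4.1 = 0.2439 and zero contribution is dominant for anyone below.
Dana alone (share 7/25) is above the threshold, contributing 40; the remaining 5 contribute 0. Total contributed: 40.
Bao keeps 40 and receives 4.1 × 40 × 1/25 = 6.56 from the shared-notes effort, for a payoff of 46.56.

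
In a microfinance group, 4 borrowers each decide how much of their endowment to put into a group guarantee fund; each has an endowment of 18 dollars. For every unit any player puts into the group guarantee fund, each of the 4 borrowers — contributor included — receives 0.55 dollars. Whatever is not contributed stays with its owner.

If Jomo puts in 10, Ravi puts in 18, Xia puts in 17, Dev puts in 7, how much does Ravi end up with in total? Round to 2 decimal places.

Total contributed: 10 + 18 + 17 + 7 = 52.
Each receives 0.55 × 52 = 28.60 from the group guarantee fund.
Ravi keeps 18 − 18 = 0, so Ravi's payoff is 0 + 28.60 = 28.60.

28.60 dollars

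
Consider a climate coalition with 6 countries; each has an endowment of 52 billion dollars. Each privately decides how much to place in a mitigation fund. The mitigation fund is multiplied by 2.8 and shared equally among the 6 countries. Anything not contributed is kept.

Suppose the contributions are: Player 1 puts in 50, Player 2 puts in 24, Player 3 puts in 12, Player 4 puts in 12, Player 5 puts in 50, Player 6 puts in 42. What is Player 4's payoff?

128.67 billion dollars

Total contributed: 50 + 24 + 12 + 12 + 50 + 42 = 190.
Each receives 2.8 × 190 / 6 = 88.67 from the mitigation fund.
Player 4 keeps 52 − 12 = 40, so Player 4's payoff is 40 + 88.67 = 128.67.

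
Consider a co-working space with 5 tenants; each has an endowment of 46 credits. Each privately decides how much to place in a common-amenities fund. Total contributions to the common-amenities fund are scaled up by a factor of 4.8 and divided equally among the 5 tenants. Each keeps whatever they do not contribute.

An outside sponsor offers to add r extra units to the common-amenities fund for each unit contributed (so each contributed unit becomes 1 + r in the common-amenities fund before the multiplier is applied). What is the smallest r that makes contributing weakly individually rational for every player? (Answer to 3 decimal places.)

With matching at rate r, one contributed unit becomes (1 + r) in the common-amenities fund and returns 4.8 × (1 + r) / 5 to the contributor.
Setting this equal to 1: 1 + r = 5/4.8 = 1.0417.
So the minimum matching rate is r = 1.0417 − 1 = 0.042.

0.042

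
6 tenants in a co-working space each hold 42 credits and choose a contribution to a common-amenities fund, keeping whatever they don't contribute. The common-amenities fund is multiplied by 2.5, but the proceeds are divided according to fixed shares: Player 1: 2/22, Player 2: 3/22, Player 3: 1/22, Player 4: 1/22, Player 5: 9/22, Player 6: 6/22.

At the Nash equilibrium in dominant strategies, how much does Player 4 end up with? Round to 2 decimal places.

Each unit j contributes comes back to j as 2.5 × (j's share), so j prefers to contribute only if that share exceeds 1/2.5 = 0.4000; otherwise keeping the unit dominates.
The only share above 0.4000 is Player 5's 9/22, contributing 42; the remaining 5 contribute 0. Total contributed: 42.
Player 4 keeps 42 and receives 2.5 × 42 × 1/22 = 4.77 from the common-amenities fund, for a payoff of 46.77.

46.77 credits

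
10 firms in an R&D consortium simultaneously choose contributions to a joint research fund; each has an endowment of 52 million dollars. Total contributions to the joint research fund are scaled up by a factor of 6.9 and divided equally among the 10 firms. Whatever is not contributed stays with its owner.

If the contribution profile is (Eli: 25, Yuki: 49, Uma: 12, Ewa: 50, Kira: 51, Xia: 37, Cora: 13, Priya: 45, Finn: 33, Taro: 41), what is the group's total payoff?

Total contributed: 25 + 49 + 12 + 50 + 51 + 37 + 13 + 45 + 33 + 41 = 356; total kept: 10 × 52 − 356 = 164.
The joint research fund pays out 6.9 × 356 = 2456.40 in aggregate.
Group total = 164 + 2456.40 = 2620.40.

2620.40 million dollars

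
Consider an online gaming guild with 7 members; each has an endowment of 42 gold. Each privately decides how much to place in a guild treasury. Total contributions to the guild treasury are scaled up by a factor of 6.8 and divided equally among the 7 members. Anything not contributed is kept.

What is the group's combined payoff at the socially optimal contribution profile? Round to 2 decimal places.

1999.20 gold

Each contributed unit returns 6.800 to the group as a whole (0.9714 to each of 7 players), which exceeds 1, so the social optimum is full contribution: group total = 6.800 × 294 = 1999.20.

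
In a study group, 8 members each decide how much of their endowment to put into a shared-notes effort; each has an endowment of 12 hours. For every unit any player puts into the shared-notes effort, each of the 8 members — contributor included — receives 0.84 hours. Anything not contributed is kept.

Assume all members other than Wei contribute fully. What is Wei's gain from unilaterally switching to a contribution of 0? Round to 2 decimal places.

Switching from a contribution of 12 to 0 lets Wei keep an extra 12 hours, but lowers the shared-notes effort by 12, which costs Wei their own share of that drop: 0.84 × 12 = 10.08.
Net gain = 12 − 10.08 = 1.92. The private return per contributed unit (0.84) is below 1, so free-riding is indeed the best response regardless of what the others do.

1.92 hours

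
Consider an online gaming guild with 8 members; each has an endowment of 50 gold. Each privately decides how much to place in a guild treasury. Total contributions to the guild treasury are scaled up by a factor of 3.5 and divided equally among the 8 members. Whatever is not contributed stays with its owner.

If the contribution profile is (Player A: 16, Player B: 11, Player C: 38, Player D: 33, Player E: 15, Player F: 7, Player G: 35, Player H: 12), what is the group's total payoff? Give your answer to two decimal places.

817.50 gold

Total contributed: 16 + 11 + 38 + 33 + 15 + 7 + 35 + 12 = 167; total kept: 8 × 50 − 167 = 233.
The guild treasury pays out 3.5 × 167 = 584.50 in aggregate.
Group total = 233 + 584.50 = 817.50.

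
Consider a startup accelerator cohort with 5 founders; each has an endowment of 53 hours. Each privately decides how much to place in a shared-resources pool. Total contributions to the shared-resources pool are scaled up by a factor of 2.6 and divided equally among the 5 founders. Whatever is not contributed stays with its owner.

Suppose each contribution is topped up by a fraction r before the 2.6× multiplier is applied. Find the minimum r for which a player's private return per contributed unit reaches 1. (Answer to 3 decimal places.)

With matching at rate r, one contributed unit becomes (1 + r) in the shared-resources pool and returns 2.6 × (1 + r) / 5 to the contributor.
Setting this equal to 1: 1 + r = 5/2.6 = 1.9231.
So the minimum matching rate is r = 1.9231 − 1 = 0.923.

0.923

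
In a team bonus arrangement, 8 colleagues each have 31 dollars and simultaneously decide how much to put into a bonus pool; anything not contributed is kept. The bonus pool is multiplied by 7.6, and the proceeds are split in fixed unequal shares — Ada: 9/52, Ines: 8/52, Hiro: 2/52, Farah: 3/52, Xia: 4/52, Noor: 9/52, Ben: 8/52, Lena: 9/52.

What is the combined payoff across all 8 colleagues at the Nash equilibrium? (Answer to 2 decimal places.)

1271.00 dollars

Player j's private return per contributed unit is 7.6 × (j's share). Contributing is weakly dominant for j when that share is at least 1/7.6 = 0.1316, and contributing 0 is dominant otherwise.
Ada, Ines, Noor, Ben and Lena are above the threshold, contributing 31 each; the remaining 3 contribute 0. Total contributed: 155.
The bonus pool pays out 7.6 × 155 = 1178.00 in total (split across the unequal shares, but the aggregate is all that matters for the group sum).
The 3 free-riders keep 31 each, adding 93. Group total = 93 + 1178.00 = 1271.00.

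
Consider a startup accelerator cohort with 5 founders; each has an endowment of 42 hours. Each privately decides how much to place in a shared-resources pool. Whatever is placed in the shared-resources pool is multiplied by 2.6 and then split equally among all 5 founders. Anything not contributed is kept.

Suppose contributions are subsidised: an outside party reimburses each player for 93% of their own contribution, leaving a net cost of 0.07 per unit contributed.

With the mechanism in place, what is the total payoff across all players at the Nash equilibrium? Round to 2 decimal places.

With the mechanism, a contributed unit returns (2.6/5) / 0.07 = 7.4286 per unit of net cost to the contributor — now above 1 — so contributing fully is weakly dominant for every player.
So the Nash equilibrium is full contribution by all 5; the group earns 5 × (42 × 0.93 + 2.6 × 42) = 741.30.

741.30 hours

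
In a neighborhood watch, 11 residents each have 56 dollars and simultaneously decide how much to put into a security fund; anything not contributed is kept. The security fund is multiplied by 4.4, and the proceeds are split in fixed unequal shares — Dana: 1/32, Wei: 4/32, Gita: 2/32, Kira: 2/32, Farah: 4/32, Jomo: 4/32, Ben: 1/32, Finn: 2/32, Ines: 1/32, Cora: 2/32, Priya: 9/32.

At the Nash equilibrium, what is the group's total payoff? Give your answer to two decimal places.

A player with share s gets back 4.4·s per unit contributed, so full contribution is dominant for anyone with s > 1/4.4 = 0.2273 and zero contribution is dominant for anyone below.
The only share above 0.2273 is Priya's 9/32, contributing 56; the remaining 10 contribute 0. Total contributed: 56.
The security fund pays out 4.4 × 56 = 246.40 in total (split across the unequal shares, but the aggregate is all that matters for the group sum).
The 10 free-riders keep 56 each, adding 560. Group total = 560 + 246.40 = 806.40.

806.40 dollars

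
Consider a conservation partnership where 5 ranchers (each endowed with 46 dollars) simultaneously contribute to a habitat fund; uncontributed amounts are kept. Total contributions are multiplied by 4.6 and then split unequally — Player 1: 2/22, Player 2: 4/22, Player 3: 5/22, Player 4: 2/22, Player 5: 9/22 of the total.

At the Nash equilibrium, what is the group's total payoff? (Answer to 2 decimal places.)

561.20 dollars

A player with share s gets back 4.6·s per unit contributed, so full contribution is dominant for anyone with s > 1/4.6 = 0.2174 and zero contribution is dominant for anyone below.
Player 3 and Player 5 clear that bar, contributing 46 each; the remaining 3 contribute 0. Total contributed: 92.
The habitat fund pays out 4.6 × 92 = 423.20 in total (split across the unequal shares, but the aggregate is all that matters for the group sum).
The 3 free-riders keep 46 each, adding 138. Group total = 138 + 423.20 = 561.20.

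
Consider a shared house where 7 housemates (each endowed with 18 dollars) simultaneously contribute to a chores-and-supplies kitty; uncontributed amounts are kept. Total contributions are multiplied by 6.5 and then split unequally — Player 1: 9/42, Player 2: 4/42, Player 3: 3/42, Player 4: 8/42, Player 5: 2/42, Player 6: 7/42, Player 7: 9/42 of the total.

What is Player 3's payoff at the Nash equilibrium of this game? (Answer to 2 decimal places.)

For player j, contributing a unit is worthwhile iff 6.5 × (j's share) ≥ 1, i.e. iff j's share is at least 0.1538.
Player 1, Player 4, Player 6 and Player 7 clear that bar, contributing 18 each; the remaining 3 contribute 0. Total contributed: 72.
Player 3 keeps 18 and receives 6.5 × 72 × 3/42 = 33.43 from the chores-and-supplies kitty, for a payoff of 51.43.

51.43 dollars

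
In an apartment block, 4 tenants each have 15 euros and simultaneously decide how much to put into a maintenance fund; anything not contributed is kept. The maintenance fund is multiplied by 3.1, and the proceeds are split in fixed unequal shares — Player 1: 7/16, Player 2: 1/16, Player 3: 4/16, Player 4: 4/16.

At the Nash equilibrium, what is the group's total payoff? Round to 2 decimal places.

A player with share s gets back 3.1·s per unit contributed, so full contribution is dominant for anyone with s > 1/3.1 = 0.3226 and zero contribution is dominant for anyone below.
Only Player 1 (7/16) clears that bar, contributing 15; the remaining 3 contribute 0. Total contributed: 15.
The maintenance fund pays out 3.1 × 15 = 46.50 in total (split across the unequal shares, but the aggregate is all that matters for the group sum).
The 3 free-riders keep 15 each, adding 45. Group total = 45 + 46.50 = 91.50.

91.50 euros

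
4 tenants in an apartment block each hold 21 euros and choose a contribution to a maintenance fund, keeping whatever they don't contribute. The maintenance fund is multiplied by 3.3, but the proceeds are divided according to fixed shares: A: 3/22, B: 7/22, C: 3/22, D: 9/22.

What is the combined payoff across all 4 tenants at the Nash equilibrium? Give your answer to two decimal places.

180.60 euros

For player j, contributing a unit is worthwhile iff 3.3 × (j's share) ≥ 1, i.e. iff j's share is at least 0.3030.
The shares above 0.3030 belong to B and D, contributing 21 each; the remaining 2 contribute 0. Total contributed: 42.
The maintenance fund pays out 3.3 × 42 = 138.60 in total (split across the unequal shares, but the aggregate is all that matters for the group sum).
The 2 free-riders keep 21 each, adding 42. Group total = 42 + 138.60 = 180.60.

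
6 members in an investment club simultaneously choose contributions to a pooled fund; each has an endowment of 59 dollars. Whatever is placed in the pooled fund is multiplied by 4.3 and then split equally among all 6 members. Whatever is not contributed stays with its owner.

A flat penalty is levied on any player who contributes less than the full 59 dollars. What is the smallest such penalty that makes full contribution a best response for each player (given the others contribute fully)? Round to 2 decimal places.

16.72 dollars

Given the others contribute fully, the best deviation is to contribute 0 (any partial contribution still incurs the fine and gives up units whose private return 0.7167 is below 1).
Deviating from 59 to 0 saves 59 dollars but forfeits the deviator's share of the drop in the pooled fund: 4.3/6 × 59 = 42.28.
So the deviation gain is 59 − 42.28 = 16.72, and the fine must be at least 16.72 dollars to wipe it out.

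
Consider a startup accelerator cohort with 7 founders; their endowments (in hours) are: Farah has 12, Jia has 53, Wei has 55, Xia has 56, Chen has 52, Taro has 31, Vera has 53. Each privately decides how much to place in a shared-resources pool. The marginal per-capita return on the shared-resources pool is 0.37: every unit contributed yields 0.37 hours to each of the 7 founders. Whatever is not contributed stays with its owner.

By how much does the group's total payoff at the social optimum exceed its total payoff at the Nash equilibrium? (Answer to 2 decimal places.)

The private return per contributed unit is 0.37 < 1 for everyone, so the Nash equilibrium is zero contribution and the group total is Σ E_j = 12 + 53 + 55 + 56 + 52 + 31 + 53 = 312.
Each contributed unit returns 2.590 to the group, so the social optimum is full contribution by everyone: group total = 2.590 × 312 = 808.08.
Efficiency loss = (2.590 − 1) × 312 = 496.08.

496.08 hours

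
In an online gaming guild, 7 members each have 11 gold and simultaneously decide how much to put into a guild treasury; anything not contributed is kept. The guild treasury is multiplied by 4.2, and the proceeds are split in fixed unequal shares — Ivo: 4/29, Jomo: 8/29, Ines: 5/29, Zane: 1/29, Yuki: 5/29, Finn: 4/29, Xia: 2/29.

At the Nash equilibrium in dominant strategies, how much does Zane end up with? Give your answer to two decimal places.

Player j's private return per contributed unit is 4.2 × (j's share). Contributing is weakly dominant for j when that share is at least 1/4.2 = 0.2381, and contributing 0 is dominant otherwise.
Only Jomo (8/29) clears that bar, contributing 11; the remaining 6 contribute 0. Total contributed: 11.
Zane keeps 11 and receives 4.2 × 11 × 1/29 = 1.59 from the guild treasury, for a payoff of 12.59.

12.59 gold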